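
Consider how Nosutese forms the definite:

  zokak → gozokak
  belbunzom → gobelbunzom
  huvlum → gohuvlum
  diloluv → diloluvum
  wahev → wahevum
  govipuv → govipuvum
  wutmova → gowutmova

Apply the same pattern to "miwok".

gomiwok

diloluv and huvlum both have last vowel 'u' yet inflect differently (diloluvum, gohuvlum), so the last vowel is not what conditions the rule; the final letter is.
"miwok" ends in -k. The one such stem in the data (zokak → gozokak) adds the prefix go-, so the same rule applies.
The other pattern: stems ending in -v add -um.
So miwok → gomiwok.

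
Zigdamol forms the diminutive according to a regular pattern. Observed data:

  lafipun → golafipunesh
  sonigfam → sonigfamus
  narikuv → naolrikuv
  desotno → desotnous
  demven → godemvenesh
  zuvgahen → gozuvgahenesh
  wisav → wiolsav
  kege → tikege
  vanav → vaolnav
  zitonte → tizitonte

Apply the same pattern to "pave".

tipave

"pave" ends in -e. The stems ending in -e (zitonte → tizitonte, kege → tikege) add the prefix ti-.
So pave → tipave.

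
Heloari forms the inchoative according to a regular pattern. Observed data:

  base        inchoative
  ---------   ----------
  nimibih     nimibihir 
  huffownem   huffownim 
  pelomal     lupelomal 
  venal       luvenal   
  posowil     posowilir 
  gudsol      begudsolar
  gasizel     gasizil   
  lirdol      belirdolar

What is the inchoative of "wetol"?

bewetolar

pelomal and gasizel both end in -l yet inflect differently (lupelomal, gasizil), so the final letter is not what conditions the rule; the last vowel is.
"wetol" has last vowel 'o'. The stems whose last vowel is 'o' (gudsol → begudsolar, lirdol → belirdolar) add be- … -ar around the stem.
The other patterns: stems whose last vowel is 'a' add the prefix lu-; stems whose last vowel is 'e' change the last vowel to 'i'; stems whose last vowel is 'i' add -ir.
So wetol → bewetolar.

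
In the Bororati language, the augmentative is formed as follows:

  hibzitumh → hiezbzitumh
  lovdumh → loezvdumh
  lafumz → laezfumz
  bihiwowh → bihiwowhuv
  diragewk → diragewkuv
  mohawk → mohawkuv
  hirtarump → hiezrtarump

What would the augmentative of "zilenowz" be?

zilenowzuv

"zilenowz" has second-to-last letter 'w'. The stems whose second-to-last letter is 'w' (diragewk → diragewkuv, bihiwowh → bihiwowhuv, mohawk → mohawkuv) add -uv.
So zilenowz → zilenowzuv.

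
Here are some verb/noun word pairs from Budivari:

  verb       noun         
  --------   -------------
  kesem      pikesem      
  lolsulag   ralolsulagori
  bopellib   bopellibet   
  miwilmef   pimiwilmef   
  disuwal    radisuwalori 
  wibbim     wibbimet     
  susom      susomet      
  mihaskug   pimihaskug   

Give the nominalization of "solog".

sologet

lolsulag and mihaskug both end in -g yet inflect differently (ralolsulagori, pimihaskug), so the final letter is not what conditions the rule; the last vowel is.
"solog" has last vowel 'o'. The one such stem in the data (susom → susomet) adds -et, so the same rule applies.
The other patterns: stems whose last vowel is 'a' add ra- … -ori around the stem; stems whose last vowel is 'e' or 'u' add the prefix pi-.
So solog → sologet.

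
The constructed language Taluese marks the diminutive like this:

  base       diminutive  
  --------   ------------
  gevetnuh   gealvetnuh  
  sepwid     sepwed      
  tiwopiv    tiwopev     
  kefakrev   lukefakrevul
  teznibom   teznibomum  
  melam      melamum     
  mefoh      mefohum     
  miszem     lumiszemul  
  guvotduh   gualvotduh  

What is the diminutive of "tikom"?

kefakrev and tiwopiv both end in -v yet inflect differently (lukefakrevul, tiwopev), so the final letter is not what conditions the rule; the last vowel is.
"tikom" has last vowel 'o'. The stems whose last vowel is 'o' (teznibom → teznibomum, mefoh → mefohum) add -um.
So tikom → tikomum.

tikomum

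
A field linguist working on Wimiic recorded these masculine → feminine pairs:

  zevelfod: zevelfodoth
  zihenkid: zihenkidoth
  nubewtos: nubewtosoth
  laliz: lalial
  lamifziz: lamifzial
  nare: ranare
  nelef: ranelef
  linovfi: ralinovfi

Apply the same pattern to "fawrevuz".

fawrevual

"fawrevuz" ends in -z. The stems ending in -z (laliz → lalial, lamifziz → lamifzial) drop the final letter and add -al.
The other patterns: stems ending in -d or -s add -oth; stems ending in -e, -f or -i add the prefix ra-.
So fawrevuz → fawrevual.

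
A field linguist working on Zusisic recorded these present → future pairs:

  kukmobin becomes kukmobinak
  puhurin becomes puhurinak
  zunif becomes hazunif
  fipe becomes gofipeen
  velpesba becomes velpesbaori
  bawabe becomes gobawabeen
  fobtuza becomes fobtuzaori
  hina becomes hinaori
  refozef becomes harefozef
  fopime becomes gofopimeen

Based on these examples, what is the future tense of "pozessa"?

puhurin and zunif both have last vowel 'i' yet inflect differently (puhurinak, hazunif), so the last vowel is not what conditions the rule; the final letter is.
"pozessa" ends in -a. The stems ending in -a (velpesba → velpesbaori, hina → hinaori, fobtuza → fobtuzaori) add -ori.
The other patterns: stems ending in -n add -ak; stems ending in -e add go- … -en around the stem; stems ending in -f add the prefix ha-.
So pozessa → pozessaori.

pozessaori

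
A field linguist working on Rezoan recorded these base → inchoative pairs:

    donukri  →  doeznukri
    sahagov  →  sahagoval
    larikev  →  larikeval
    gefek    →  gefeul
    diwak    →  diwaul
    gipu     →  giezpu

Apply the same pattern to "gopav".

gefek and larikev both have last vowel 'e' yet inflect differently (gefeul, larikeval), so the last vowel is not what conditions the rule; the final letter is.
"gopav" ends in -v. The stems ending in -v (larikev → larikeval, sahagov → sahagoval) add -al.
The other patterns: stems ending in -k drop the final letter and add -ul; stems ending in -i or -u insert -ez- after the first vowel.
So gopav → gopaval.

gopaval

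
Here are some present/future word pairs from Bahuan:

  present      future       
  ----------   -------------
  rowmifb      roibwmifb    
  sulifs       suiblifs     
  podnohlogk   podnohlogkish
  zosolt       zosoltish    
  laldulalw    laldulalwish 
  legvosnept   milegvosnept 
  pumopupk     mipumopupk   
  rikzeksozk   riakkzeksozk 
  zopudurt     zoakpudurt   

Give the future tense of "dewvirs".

zosolt and legvosnept both end in -t yet inflect differently (zosoltish, milegvosnept), so the final letter is not what conditions the rule; the second-to-last letter is.
"dewvirs" has second-to-last letter 'r'. The one such stem in the data (zopudurt → zoakpudurt) inserts -ak- after the first vowel (as does rikzeksozk), so the same rule applies.
The other patterns: stems whose second-to-last letter is 'f' insert -ib- after the first vowel; stems whose second-to-last letter is 'g' or 'l' add -ish; stems whose second-to-last letter is 'p' add the prefix mi-.
So dewvirs → deakwvirs.

deakwvirs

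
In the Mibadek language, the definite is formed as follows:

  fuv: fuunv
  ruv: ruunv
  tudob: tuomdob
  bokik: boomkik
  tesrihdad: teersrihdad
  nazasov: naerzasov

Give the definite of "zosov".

zoomsov

fuv and nazasov both end in -v yet inflect differently (fuunv, naerzasov), so the final letter is not what conditions the rule; the number of vowels is.
"zosov" has 2 vowels. The stems with 2 vowels (tudob → tuomdob, bokik → boomkik) insert -om- after the first vowel.
The other patterns: stems with 1 vowel insert -un- after the first vowel; stems with 3 vowels insert -er- after the first vowel.
So zosov → zoomsov.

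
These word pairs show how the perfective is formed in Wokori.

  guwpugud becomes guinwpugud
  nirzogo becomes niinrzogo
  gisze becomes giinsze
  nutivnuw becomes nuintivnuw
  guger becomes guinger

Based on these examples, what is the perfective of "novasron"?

Every pair shown (guwpugud → guinwpugud, nirzogo → niinrzogo, gisze → giinsze, …) follows the same rule: insert -in- after the first vowel.
So novasron → noinvasron.

noinvasron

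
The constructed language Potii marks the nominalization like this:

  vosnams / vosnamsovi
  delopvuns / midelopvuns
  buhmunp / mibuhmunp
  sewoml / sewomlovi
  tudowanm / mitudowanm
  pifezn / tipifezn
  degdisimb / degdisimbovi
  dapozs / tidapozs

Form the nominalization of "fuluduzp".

tifuluduzp

"fuluduzp" has second-to-last letter 'z'. The stems whose second-to-last letter is 'z' (pifezn → tipifezn, dapozs → tidapozs) add the prefix ti-.
So fuluduzp → tifuluduzp.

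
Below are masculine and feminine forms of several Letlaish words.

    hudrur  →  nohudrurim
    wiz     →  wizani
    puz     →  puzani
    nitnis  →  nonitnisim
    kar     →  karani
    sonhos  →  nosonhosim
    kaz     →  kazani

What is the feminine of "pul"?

kar and hudrur both end in -r yet inflect differently (karani, nohudrurim), so the final letter is not what conditions the rule; the number of vowels is.
"pul" has 1 vowel. The stems with 1 vowel (wiz → wizani, puz → puzani, kaz → kazani) add -ani.
So pul → pulani.

pulani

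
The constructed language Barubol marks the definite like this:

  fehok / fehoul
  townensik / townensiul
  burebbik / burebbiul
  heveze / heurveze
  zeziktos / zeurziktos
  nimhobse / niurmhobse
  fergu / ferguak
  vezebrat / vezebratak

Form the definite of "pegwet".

"pegwet" ends in -t. The one such stem in the data (vezebrat → vezebratak) adds -ak, so the same rule applies.
So pegwet → pegwetak.

pegwetak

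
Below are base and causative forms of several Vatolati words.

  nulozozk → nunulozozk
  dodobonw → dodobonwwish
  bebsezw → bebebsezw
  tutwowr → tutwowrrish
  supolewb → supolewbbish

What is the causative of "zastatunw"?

zastatunwwish

bebsezw and dodobonw both end in -w yet inflect differently (bebebsezw, dodobonwwish), so the final letter is not what conditions the rule; the second-to-last letter is.
"zastatunw" has second-to-last letter 'n'. The one such stem in the data (dodobonw → dodobonwwish) doubles the final consonant and adds -ish (as do supolewb, tutwowr), so the same rule applies.
The other pattern: stems whose second-to-last letter is 'z' repeat the first consonant+vowel as a prefix.
So zastatunw → zastatunwwish.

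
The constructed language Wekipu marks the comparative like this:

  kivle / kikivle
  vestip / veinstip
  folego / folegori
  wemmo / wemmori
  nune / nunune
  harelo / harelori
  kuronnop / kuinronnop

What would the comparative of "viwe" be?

harelo and kuronnop both have last vowel 'o' yet inflect differently (harelori, kuinronnop), so the last vowel is not what conditions the rule; the final letter is.
"viwe" ends in -e. The stems ending in -e (kivle → kikivle, nune → nunune) repeat the first consonant+vowel as a prefix.
The other patterns: stems ending in -o drop the final letter and add -ori; stems ending in -p insert -in- after the first vowel.
So viwe → viviwe.

viviwe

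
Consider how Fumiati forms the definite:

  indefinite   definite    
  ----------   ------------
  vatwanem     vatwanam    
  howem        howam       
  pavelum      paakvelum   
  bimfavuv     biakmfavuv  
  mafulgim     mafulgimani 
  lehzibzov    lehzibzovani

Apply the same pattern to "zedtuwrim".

zedtuwrimani

vatwanem and pavelum both end in -m yet inflect differently (vatwanam, paakvelum), so the final letter is not what conditions the rule; the last vowel is.
"zedtuwrim" has last vowel 'i'. The one such stem in the data (mafulgim → mafulgimani) adds -ani, so the same rule applies.
The other patterns: stems whose last vowel is 'e' change the last vowel to 'a'; stems whose last vowel is 'u' insert -ak- after the first vowel.
So zedtuwrim → zedtuwrimani.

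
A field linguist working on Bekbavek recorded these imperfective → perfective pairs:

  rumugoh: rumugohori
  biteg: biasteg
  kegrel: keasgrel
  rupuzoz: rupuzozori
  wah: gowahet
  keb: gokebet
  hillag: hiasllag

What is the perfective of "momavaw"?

"momavaw" has 3 vowels. The stems with 3 vowels (rumugoh → rumugohori, rupuzoz → rupuzozori) add -ori.
So momavaw → momavawori.

momavawori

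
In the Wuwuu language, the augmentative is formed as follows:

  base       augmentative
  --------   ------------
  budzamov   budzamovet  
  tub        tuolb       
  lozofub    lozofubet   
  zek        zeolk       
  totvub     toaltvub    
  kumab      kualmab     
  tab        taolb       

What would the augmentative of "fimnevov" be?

fimnevovet

"fimnevov" has 3 vowels. The stems with 3 vowels (lozofub → lozofubet, budzamov → budzamovet) add -et.
The other patterns: stems with 1 vowel insert -ol- after the first vowel; stems with 2 vowels insert -al- after the first vowel.
So fimnevov → fimnevovet.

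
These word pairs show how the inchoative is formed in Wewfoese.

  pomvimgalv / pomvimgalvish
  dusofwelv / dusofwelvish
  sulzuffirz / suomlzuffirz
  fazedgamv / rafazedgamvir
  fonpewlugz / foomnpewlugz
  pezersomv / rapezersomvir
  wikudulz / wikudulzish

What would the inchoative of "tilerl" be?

tiomlerl

sulzuffirz and wikudulz both end in -z yet inflect differently (suomlzuffirz, wikudulzish), so the final letter is not what conditions the rule; the second-to-last letter is.
"tilerl" has second-to-last letter 'r'. The one such stem in the data (sulzuffirz → suomlzuffirz) inserts -om- after the first vowel (as does fonpewlugz), so the same rule applies.
The other patterns: stems whose second-to-last letter is 'l' add -ish; stems whose second-to-last letter is 'm' add ra- … -ir around the stem.
So tilerl → tiomlerl.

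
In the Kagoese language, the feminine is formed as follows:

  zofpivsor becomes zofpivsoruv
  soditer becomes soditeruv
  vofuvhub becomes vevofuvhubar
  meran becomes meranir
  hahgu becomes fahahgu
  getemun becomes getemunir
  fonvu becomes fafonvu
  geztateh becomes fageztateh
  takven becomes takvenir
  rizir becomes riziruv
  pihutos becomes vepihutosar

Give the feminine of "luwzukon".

geztateh and soditer both have last vowel 'e' yet inflect differently (fageztateh, soditeruv), so the last vowel is not what conditions the rule; the final letter is.
"luwzukon" ends in -n. The stems ending in -n (takven → takvenir, meran → meranir, getemun → getemunir) add -ir.
So luwzukon → luwzukonir.

luwzukonir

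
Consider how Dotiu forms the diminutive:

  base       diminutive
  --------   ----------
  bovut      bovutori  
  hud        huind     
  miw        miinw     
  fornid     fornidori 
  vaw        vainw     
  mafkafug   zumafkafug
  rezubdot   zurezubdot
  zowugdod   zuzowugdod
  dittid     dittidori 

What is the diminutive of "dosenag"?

hud and fornid both end in -d yet inflect differently (huind, fornidori), so the final letter is not what conditions the rule; the number of vowels is.
"dosenag" has 3 vowels. The stems with 3 vowels (zowugdod → zuzowugdod, rezubdot → zurezubdot, mafkafug → zumafkafug) add the prefix zu-.
So dosenag → zudosenag.

zudosenag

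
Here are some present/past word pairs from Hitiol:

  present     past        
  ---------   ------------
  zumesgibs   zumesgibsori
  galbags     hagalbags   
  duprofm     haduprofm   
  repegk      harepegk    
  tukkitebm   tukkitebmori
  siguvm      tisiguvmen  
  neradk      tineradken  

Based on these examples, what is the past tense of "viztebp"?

viztebpori

siguvm and tukkitebm both end in -m yet inflect differently (tisiguvmen, tukkitebmori), so the final letter is not what conditions the rule; the second-to-last letter is.
"viztebp" has second-to-last letter 'b'. The stems whose second-to-last letter is 'b' (zumesgibs → zumesgibsori, tukkitebm → tukkitebmori) add -ori.
The other patterns: stems whose second-to-last letter is 'd' or 'v' add ti- … -en around the stem; stems whose second-to-last letter is 'f' or 'g' add the prefix ha-.
So viztebp → viztebpori.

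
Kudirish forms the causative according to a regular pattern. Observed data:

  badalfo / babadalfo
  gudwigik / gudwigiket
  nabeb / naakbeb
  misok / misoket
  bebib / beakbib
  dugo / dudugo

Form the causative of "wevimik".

wevimiket

bebib and gudwigik both have last vowel 'i' yet inflect differently (beakbib, gudwigiket), so the last vowel is not what conditions the rule; the final letter is.
"wevimik" ends in -k. The stems ending in -k (gudwigik → gudwigiket, misok → misoket) add -et.
The other patterns: stems ending in -b insert -ak- after the first vowel; stems ending in -o repeat the first consonant+vowel as a prefix.
So wevimik → wevimiket.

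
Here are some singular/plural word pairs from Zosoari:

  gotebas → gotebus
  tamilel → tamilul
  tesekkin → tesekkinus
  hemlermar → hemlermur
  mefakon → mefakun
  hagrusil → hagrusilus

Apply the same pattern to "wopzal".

tesekkin and mefakon both end in -n yet inflect differently (tesekkinus, mefakun), so the final letter is not what conditions the rule; the last vowel is.
"wopzal" has last vowel 'a'. The stems whose last vowel is 'a' (hemlermar → hemlermur, gotebas → gotebus) change the last vowel to 'u'.
So wopzal → wopzul.

wopzul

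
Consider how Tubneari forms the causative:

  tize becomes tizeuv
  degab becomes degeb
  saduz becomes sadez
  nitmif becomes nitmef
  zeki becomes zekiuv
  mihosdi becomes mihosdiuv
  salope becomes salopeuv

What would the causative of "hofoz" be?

hofez

zeki and nitmif both have last vowel 'i' yet inflect differently (zekiuv, nitmef), so the last vowel is not what conditions the rule; whether the stem ends in a vowel or a consonant is.
"hofoz" ends in a consonant. The stems ending in a consonant (nitmif → nitmef, saduz → sadez, degab → degeb) change the last vowel to 'e'.
The other pattern: stems ending in a vowel add -uv.
So hofoz → hofez.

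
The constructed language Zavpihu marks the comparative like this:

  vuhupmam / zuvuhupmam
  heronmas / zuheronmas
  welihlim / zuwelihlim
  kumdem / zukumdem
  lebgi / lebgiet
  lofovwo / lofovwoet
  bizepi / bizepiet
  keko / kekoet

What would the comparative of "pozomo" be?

welihlim and lebgi both have last vowel 'i' yet inflect differently (zuwelihlim, lebgiet), so the last vowel is not what conditions the rule; whether the stem ends in a vowel or a consonant is.
"pozomo" ends in a vowel. The stems ending in a vowel (lebgi → lebgiet, lofovwo → lofovwoet, bizepi → bizepiet) add -et.
So pozomo → pozomoet.

pozomoet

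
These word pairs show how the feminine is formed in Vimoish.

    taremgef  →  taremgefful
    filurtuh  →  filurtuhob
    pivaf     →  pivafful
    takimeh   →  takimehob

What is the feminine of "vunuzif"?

taremgef and takimeh both have last vowel 'e' yet inflect differently (taremgefful, takimehob), so the last vowel is not what conditions the rule; the final letter is.
"vunuzif" ends in -f. The stems ending in -f (pivaf → pivafful, taremgef → taremgefful) double the final consonant and add -ul.
So vunuzif → vunuzifful.

vunuzifful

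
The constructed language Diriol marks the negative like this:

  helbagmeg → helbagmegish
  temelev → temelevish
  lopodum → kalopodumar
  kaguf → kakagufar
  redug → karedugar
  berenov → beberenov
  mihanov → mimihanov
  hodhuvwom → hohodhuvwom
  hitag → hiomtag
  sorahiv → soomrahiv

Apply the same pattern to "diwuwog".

didiwuwog

helbagmeg and redug both end in -g yet inflect differently (helbagmegish, karedugar), so the final letter is not what conditions the rule; the last vowel is.
"diwuwog" has last vowel 'o'. The stems whose last vowel is 'o' (berenov → beberenov, mihanov → mimihanov, hodhuvwom → hohodhuvwom) repeat the first consonant+vowel as a prefix.
The other patterns: stems whose last vowel is 'e' add -ish; stems whose last vowel is 'u' add ka- … -ar around the stem; stems whose last vowel is 'a' or 'i' insert -om- after the first vowel.
So diwuwog → didiwuwog.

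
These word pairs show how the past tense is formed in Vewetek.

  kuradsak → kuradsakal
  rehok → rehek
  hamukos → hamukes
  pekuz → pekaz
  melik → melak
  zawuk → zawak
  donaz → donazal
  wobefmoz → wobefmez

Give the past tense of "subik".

subak

donaz and wobefmoz both end in -z yet inflect differently (donazal, wobefmez), so the final letter is not what conditions the rule; the last vowel is.
"subik" has last vowel 'i'. The one such stem in the data (melik → melak) changes the last vowel to 'a' (as do zawuk, pekuz), so the same rule applies.
So subik → subak.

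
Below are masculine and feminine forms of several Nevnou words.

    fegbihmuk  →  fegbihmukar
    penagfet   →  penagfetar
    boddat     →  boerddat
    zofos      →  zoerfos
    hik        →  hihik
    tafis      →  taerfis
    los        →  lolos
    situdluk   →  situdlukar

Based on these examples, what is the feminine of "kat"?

kakat

los and tafis both end in -s yet inflect differently (lolos, taerfis), so the final letter is not what conditions the rule; the number of vowels is.
"kat" has 1 vowel. The stems with 1 vowel (hik → hihik, los → lolos) repeat the first consonant+vowel as a prefix.
So kat → kakat.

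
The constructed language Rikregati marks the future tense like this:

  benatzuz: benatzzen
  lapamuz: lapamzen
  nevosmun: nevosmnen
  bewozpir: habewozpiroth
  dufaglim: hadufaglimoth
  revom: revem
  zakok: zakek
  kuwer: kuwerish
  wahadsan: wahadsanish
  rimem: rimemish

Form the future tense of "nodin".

hanodinoth

dufaglim and revom both end in -m yet inflect differently (hadufaglimoth, revem), so the final letter is not what conditions the rule; the last vowel is.
"nodin" has last vowel 'i'. The stems whose last vowel is 'i' (bewozpir → habewozpiroth, dufaglim → hadufaglimoth) add ha- … -oth around the stem.
So nodin → hanodinoth.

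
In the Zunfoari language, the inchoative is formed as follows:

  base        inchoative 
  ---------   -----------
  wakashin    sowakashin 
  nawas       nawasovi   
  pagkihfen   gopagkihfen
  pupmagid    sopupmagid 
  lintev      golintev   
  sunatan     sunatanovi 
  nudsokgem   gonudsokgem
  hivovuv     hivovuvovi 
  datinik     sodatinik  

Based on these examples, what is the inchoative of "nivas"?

nivasovi

sunatan and pagkihfen both end in -n yet inflect differently (sunatanovi, gopagkihfen), so the final letter is not what conditions the rule; the last vowel is.
"nivas" has last vowel 'a'. The stems whose last vowel is 'a' (nawas → nawasovi, sunatan → sunatanovi) add -ovi.
So nivas → nivasovi.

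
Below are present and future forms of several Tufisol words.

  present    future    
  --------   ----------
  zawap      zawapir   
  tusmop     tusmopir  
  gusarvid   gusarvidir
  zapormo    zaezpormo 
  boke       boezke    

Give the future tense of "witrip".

witripir

tusmop and zapormo both have last vowel 'o' yet inflect differently (tusmopir, zaezpormo), so the last vowel is not what conditions the rule; whether the stem ends in a vowel or a consonant is.
"witrip" ends in a consonant. The stems ending in a consonant (zawap → zawapir, tusmop → tusmopir, gusarvid → gusarvidir) add -ir.
The other pattern: stems ending in a vowel insert -ez- after the first vowel.
So witrip → witripir.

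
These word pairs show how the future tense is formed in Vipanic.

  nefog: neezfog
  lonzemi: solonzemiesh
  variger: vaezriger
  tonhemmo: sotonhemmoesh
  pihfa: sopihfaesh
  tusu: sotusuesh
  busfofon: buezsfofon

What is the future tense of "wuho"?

nefog and tonhemmo both have last vowel 'o' yet inflect differently (neezfog, sotonhemmoesh), so the last vowel is not what conditions the rule; whether the stem ends in a vowel or a consonant is.
"wuho" ends in a vowel. The stems ending in a vowel (tonhemmo → sotonhemmoesh, lonzemi → solonzemiesh, tusu → sotusuesh) add so- … -esh around the stem.
So wuho → sowuhoesh.

sowuhoesh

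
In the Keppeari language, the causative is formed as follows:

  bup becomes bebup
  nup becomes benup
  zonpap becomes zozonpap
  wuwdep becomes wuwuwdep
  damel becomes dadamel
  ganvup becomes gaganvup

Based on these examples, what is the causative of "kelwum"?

kekelwum

"kelwum" has 2 vowels. The stems with 2 vowels (zonpap → zozonpap, wuwdep → wuwuwdep, damel → dadamel) repeat the first consonant+vowel as a prefix.
So kelwum → kekelwum.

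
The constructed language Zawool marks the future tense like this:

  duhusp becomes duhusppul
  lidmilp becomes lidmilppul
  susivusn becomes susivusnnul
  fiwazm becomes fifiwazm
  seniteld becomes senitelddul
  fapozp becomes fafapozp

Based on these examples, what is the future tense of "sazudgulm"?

sazudgulmmul

lidmilp and fapozp both end in -p yet inflect differently (lidmilppul, fafapozp), so the final letter is not what conditions the rule; the second-to-last letter is.
"sazudgulm" has second-to-last letter 'l'. The stems whose second-to-last letter is 'l' (seniteld → senitelddul, lidmilp → lidmilppul) double the final consonant and add -ul.
So sazudgulm → sazudgulmmul.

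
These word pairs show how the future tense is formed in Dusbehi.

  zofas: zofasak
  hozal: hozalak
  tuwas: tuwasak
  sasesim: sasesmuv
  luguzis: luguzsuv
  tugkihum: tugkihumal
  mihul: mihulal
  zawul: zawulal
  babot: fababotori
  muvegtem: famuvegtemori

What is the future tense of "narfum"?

zofas and luguzis both end in -s yet inflect differently (zofasak, luguzsuv), so the final letter is not what conditions the rule; the last vowel is.
"narfum" has last vowel 'u'. The stems whose last vowel is 'u' (tugkihum → tugkihumal, mihul → mihulal, zawul → zawulal) add -al.
The other patterns: stems whose last vowel is 'a' add -ak; stems whose last vowel is 'i' delete the last vowel and add -uv; stems whose last vowel is 'e' or 'o' add fa- … -ori around the stem.
So narfum → narfumal.

narfumal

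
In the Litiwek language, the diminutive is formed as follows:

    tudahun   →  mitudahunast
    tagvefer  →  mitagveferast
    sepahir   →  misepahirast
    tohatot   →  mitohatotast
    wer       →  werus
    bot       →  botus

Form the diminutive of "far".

tagvefer and wer both end in -r yet inflect differently (mitagveferast, werus), so the final letter is not what conditions the rule; the number of vowels is.
"far" has 1 vowel. The stems with 1 vowel (wer → werus, bot → botus) add -us.
So far → farus.

farus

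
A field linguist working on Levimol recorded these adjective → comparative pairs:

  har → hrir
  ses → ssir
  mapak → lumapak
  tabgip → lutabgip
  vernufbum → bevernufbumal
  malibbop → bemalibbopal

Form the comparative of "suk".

skir

tabgip and malibbop both end in -p yet inflect differently (lutabgip, bemalibbopal), so the final letter is not what conditions the rule; the number of vowels is.
"suk" has 1 vowel. The stems with 1 vowel (har → hrir, ses → ssir) delete the last vowel and add -ir.
The other patterns: stems with 2 vowels add the prefix lu-; stems with 3 vowels add be- … -al around the stem.
So suk → skir.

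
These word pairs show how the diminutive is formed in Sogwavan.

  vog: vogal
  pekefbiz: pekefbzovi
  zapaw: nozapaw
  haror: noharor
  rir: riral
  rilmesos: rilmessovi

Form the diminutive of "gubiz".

nogubiz

rir and haror both end in -r yet inflect differently (riral, noharor), so the final letter is not what conditions the rule; the number of vowels is.
"gubiz" has 2 vowels. The stems with 2 vowels (zapaw → nozapaw, haror → noharor) add the prefix no-.
So gubiz → nogubiz.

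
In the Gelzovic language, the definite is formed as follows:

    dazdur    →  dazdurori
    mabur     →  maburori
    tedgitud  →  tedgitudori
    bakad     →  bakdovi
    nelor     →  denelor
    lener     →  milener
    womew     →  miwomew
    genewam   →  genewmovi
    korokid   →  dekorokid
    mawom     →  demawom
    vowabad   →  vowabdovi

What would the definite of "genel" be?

migenel

lener and dazdur both end in -r yet inflect differently (milener, dazdurori), so the final letter is not what conditions the rule; the last vowel is.
"genel" has last vowel 'e'. The stems whose last vowel is 'e' (lener → milener, womew → miwomew) add the prefix mi-.
The other patterns: stems whose last vowel is 'a' delete the last vowel and add -ovi; stems whose last vowel is 'u' add -ori; stems whose last vowel is 'i' or 'o' add the prefix de-.
So genel → migenel.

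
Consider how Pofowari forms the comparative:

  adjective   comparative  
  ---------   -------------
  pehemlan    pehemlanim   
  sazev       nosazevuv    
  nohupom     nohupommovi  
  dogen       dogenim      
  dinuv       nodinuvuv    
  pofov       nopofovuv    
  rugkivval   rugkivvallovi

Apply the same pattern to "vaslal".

"vaslal" ends in -l. The one such stem in the data (rugkivval → rugkivvallovi) doubles the final consonant and adds -ovi (as does nohupom), so the same rule applies.
The other patterns: stems ending in -n add -im; stems ending in -v add no- … -uv around the stem.
So vaslal → vaslallovi.

vaslallovi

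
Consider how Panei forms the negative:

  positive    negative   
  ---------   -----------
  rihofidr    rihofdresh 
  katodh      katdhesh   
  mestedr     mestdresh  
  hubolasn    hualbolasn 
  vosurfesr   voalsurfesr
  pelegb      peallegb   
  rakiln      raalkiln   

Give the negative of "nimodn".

nimdnesh

rihofidr and vosurfesr both end in -r yet inflect differently (rihofdresh, voalsurfesr), so the final letter is not what conditions the rule; the second-to-last letter is.
"nimodn" has second-to-last letter 'd'. The stems whose second-to-last letter is 'd' (katodh → katdhesh, rihofidr → rihofdresh, mestedr → mestdresh) delete the last vowel and add -esh.
So nimodn → nimdnesh.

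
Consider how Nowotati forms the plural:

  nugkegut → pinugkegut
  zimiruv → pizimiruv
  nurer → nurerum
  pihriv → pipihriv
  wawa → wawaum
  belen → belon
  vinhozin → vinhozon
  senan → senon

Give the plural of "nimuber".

nimuberum

belen and nurer both have last vowel 'e' yet inflect differently (belon, nurerum), so the last vowel is not what conditions the rule; the final letter is.
"nimuber" ends in -r. The one such stem in the data (nurer → nurerum) adds -um, so the same rule applies.
The other patterns: stems ending in -n change the last vowel to 'o'; stems ending in -t or -v add the prefix pi-.
So nimuber → nimuberum.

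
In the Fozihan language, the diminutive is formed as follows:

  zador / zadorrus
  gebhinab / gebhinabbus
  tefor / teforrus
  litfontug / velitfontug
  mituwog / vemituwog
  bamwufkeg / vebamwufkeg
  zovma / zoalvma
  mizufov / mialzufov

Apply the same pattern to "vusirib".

"vusirib" ends in -b. The one such stem in the data (gebhinab → gebhinabbus) doubles the final consonant and adds -us (as do zador, tefor), so the same rule applies.
So vusirib → vusiribbus.

vusiribbus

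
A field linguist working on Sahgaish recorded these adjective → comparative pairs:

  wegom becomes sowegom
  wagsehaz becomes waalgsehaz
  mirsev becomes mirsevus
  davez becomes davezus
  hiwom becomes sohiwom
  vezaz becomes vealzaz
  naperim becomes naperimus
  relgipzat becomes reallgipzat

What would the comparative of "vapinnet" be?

vapinnetus

vezaz and davez both end in -z yet inflect differently (vealzaz, davezus), so the final letter is not what conditions the rule; the last vowel is.
"vapinnet" has last vowel 'e'. The stems whose last vowel is 'e' (davez → davezus, mirsev → mirsevus) add -us.
So vapinnet → vapinnetus.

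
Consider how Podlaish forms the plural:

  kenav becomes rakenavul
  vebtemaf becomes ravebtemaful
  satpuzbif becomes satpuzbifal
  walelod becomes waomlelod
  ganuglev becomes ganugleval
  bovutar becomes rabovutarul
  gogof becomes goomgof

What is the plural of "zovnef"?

vebtemaf and gogof both end in -f yet inflect differently (ravebtemaful, goomgof), so the final letter is not what conditions the rule; the last vowel is.
"zovnef" has last vowel 'e'. The one such stem in the data (ganuglev → ganugleval) adds -al, so the same rule applies.
So zovnef → zovnefal.

zovnefal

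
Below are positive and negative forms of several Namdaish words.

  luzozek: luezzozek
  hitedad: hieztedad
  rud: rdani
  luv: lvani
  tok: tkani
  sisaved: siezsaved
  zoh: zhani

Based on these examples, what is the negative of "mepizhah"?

rud and sisaved both end in -d yet inflect differently (rdani, siezsaved), so the final letter is not what conditions the rule; the number of vowels is.
"mepizhah" has 3 vowels. The stems with 3 vowels (sisaved → siezsaved, hitedad → hieztedad, luzozek → luezzozek) insert -ez- after the first vowel.
The other pattern: stems with 1 vowel delete the last vowel and add -ani.
So mepizhah → meezpizhah.

meezpizhah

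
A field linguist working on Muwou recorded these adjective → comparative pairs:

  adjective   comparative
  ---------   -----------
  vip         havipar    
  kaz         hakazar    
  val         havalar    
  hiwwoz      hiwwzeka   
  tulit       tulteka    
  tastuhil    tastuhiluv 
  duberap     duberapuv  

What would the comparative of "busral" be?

busrleka

"busral" has 2 vowels. The stems with 2 vowels (hiwwoz → hiwwzeka, tulit → tulteka) delete the last vowel and add -eka.
The other patterns: stems with 1 vowel add ha- … -ar around the stem; stems with 3 vowels add -uv.
So busral → busrleka.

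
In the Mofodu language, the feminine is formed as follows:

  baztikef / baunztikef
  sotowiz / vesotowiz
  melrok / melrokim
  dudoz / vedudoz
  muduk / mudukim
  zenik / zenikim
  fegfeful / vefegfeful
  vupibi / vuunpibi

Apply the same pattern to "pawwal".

sotowiz and vupibi both have last vowel 'i' yet inflect differently (vesotowiz, vuunpibi), so the last vowel is not what conditions the rule; the final letter is.
"pawwal" ends in -l. The one such stem in the data (fegfeful → vefegfeful) adds the prefix ve-, so the same rule applies.
So pawwal → vepawwal.

vepawwal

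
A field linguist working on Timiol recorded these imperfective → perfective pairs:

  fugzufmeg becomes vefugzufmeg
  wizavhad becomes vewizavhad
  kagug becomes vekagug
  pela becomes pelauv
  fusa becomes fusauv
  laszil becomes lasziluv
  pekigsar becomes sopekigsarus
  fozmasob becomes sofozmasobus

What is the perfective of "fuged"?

vefuged

wizavhad and pela both have last vowel 'a' yet inflect differently (vewizavhad, pelauv), so the last vowel is not what conditions the rule; the final letter is.
"fuged" ends in -d. The one such stem in the data (wizavhad → vewizavhad) adds the prefix ve-, so the same rule applies.
The other patterns: stems ending in -a or -l add -uv; stems ending in -b or -r add so- … -us around the stem.
So fuged → vefuged.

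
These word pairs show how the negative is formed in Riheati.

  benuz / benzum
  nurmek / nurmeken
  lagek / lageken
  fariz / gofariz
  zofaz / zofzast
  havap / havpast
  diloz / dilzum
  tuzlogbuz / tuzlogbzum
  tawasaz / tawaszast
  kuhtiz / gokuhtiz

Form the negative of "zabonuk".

benuz and zofaz both end in -z yet inflect differently (benzum, zofzast), so the final letter is not what conditions the rule; the last vowel is.
"zabonuk" has last vowel 'u'. The stems whose last vowel is 'u' (benuz → benzum, tuzlogbuz → tuzlogbzum) delete the last vowel and add -um.
So zabonuk → zabonkum.

zabonkum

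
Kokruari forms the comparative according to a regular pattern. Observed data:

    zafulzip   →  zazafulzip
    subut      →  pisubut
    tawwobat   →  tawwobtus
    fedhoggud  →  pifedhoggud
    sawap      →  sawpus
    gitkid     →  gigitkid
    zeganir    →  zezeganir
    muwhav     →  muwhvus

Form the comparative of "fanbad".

fanbdus

sawap and zafulzip both end in -p yet inflect differently (sawpus, zazafulzip), so the final letter is not what conditions the rule; the last vowel is.
"fanbad" has last vowel 'a'. The stems whose last vowel is 'a' (tawwobat → tawwobtus, sawap → sawpus, muwhav → muwhvus) delete the last vowel and add -us.
So fanbad → fanbdus.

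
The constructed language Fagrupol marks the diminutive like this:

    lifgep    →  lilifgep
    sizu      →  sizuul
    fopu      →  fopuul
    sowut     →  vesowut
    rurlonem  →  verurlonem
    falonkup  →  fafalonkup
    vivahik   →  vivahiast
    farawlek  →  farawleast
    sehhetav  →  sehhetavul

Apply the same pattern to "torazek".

"torazek" ends in -k. The stems ending in -k (farawlek → farawleast, vivahik → vivahiast) drop the final letter and add -ast.
So torazek → torazeast.

torazeast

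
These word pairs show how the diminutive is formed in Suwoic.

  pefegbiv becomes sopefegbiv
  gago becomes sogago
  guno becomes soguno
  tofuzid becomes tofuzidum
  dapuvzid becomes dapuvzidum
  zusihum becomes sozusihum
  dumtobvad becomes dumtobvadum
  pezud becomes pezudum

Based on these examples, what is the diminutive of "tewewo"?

dapuvzid and pefegbiv both have last vowel 'i' yet inflect differently (dapuvzidum, sopefegbiv), so the last vowel is not what conditions the rule; the final letter is.
"tewewo" ends in -o. The stems ending in -o (guno → soguno, gago → sogago) add the prefix so-.
So tewewo → sotewewo.

sotewewo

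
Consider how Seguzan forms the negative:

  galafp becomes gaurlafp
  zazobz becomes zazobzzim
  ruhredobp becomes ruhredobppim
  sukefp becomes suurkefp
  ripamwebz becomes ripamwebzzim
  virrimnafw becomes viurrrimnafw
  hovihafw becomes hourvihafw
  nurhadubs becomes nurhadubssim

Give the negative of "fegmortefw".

"fegmortefw" has second-to-last letter 'f'. The stems whose second-to-last letter is 'f' (virrimnafw → viurrrimnafw, galafp → gaurlafp, sukefp → suurkefp) insert -ur- after the first vowel.
So fegmortefw → feurgmortefw.

feurgmortefw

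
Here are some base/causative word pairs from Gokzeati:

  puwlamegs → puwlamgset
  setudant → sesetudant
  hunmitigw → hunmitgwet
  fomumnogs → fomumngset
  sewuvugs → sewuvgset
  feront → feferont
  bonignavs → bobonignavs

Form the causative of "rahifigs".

sewuvugs and bonignavs both end in -s yet inflect differently (sewuvgset, bobonignavs), so the final letter is not what conditions the rule; the second-to-last letter is.
"rahifigs" has second-to-last letter 'g'. The stems whose second-to-last letter is 'g' (hunmitigw → hunmitgwet, sewuvugs → sewuvgset, puwlamegs → puwlamgset) delete the last vowel and add -et.
So rahifigs → rahifgset.

rahifgset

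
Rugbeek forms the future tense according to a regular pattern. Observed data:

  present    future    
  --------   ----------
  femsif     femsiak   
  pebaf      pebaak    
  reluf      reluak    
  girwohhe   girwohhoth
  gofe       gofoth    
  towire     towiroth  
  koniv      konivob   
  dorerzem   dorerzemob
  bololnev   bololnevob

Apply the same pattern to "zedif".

zediak

"zedif" ends in -f. The stems ending in -f (femsif → femsiak, pebaf → pebaak, reluf → reluak) drop the final letter and add -ak.
The other patterns: stems ending in -e drop the final letter and add -oth; stems ending in -m or -v add -ob.
So zedif → zediak.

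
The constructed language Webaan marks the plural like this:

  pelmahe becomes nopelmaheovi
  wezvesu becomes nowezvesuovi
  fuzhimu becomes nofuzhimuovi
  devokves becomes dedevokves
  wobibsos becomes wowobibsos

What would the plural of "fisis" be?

fifisis

pelmahe and devokves both have last vowel 'e' yet inflect differently (nopelmaheovi, dedevokves), so the last vowel is not what conditions the rule; whether the stem ends in a vowel or a consonant is.
"fisis" ends in a consonant. The stems ending in a consonant (devokves → dedevokves, wobibsos → wowobibsos) repeat the first consonant+vowel as a prefix.
So fisis → fifisis.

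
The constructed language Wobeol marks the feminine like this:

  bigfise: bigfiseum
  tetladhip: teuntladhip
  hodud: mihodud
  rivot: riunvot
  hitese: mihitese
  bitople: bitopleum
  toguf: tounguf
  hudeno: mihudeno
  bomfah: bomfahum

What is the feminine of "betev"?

betevum

bitople and hitese both end in -e yet inflect differently (bitopleum, mihitese), so the final letter is not what conditions the rule; the first letter is.
"betev" begins with b-. The stems beginning with b- (bitople → bitopleum, bomfah → bomfahum, bigfise → bigfiseum) add -um.
So betev → betevum.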